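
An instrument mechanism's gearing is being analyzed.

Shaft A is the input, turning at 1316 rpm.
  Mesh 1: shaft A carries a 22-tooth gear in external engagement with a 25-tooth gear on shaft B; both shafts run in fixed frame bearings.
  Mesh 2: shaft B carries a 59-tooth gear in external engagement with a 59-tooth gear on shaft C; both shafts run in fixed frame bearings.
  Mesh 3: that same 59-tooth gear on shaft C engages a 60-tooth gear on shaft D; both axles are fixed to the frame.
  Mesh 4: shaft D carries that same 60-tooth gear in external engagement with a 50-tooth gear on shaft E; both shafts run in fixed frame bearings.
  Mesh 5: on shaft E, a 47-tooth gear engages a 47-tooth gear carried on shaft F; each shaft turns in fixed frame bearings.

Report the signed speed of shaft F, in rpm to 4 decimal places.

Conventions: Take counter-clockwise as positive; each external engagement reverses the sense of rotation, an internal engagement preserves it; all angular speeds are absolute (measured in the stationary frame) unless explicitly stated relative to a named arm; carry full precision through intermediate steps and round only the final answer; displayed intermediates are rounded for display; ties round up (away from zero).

-1366.5344 rpm

recognized (6 fixed axles, 5 meshes): fixed-axis compound train
mesh 1 [22T→25T]: ω = 1316.0000×22/25 = 1158.0800 rpm, sense flips to −
mesh 2 [59T→59T]: ω = 1158.0800×59/59 = 1158.0800 rpm, sense flips to +
mesh 3 [59T→60T]: ω = 1158.0800×59/60 = 1138.7787 rpm, sense flips to −
mesh 4 [60T→50T]: ω = 1138.7787×60/50 = 1366.5344 rpm, sense flips to +
mesh 5 [47T→47T]: ω = 1366.5344×47/47 = 1366.5344 rpm, sense flips to −
signed output speed = -1366.5344 rpm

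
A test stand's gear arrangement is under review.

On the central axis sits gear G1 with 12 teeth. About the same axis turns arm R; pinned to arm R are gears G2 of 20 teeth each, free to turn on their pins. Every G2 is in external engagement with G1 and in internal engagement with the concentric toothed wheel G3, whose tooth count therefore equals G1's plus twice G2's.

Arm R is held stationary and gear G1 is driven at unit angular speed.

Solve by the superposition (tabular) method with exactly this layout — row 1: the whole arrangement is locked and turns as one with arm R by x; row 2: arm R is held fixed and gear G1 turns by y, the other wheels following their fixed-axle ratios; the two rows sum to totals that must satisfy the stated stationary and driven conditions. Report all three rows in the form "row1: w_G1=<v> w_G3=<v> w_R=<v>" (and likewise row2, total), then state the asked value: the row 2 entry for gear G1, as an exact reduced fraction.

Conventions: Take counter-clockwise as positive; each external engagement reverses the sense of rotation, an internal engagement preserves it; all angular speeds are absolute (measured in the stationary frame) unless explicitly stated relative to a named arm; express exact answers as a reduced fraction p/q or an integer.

row1: w_G1=0 w_G3=0 w_R=0
row2: w_G1=1 w_G3=-3/13 w_R=0
total: w_G1=1 w_G3=-3/13 w_R=0
asked value: 1

topology: planetary set — G1 12T / G2 20T / G3 52T, arm = carrier (Willis)
row 1: whole set turns with the arm by x
row 2 (arm held, sun turns y): ω_ring = −(12/52)·y, ω_arm = 0
boundary: total ω_arm = x = 0 and total ω_sun = x + y = 1  ⇒  y = 1, x = 0
row 2 ring = −(12/52)·1 = -3/13
totals (row 1 + row 2): sun 0 + 1 = 1, ring 0 + (-3/13) = -3/13, arm 0 + 0 = 0
asked cell (row2, sun) = 1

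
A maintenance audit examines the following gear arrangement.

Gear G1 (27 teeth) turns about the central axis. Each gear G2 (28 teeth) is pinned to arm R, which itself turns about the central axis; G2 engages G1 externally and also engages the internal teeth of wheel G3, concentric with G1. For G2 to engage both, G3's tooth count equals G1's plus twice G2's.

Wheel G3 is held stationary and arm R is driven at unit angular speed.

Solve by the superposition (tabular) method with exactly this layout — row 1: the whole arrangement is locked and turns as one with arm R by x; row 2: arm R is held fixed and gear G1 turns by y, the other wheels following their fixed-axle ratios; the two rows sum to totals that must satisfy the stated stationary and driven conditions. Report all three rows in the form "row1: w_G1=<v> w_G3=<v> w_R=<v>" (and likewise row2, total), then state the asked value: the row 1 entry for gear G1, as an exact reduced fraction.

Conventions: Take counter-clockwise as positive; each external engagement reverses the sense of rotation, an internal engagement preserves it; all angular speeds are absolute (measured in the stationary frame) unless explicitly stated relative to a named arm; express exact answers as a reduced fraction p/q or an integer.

row1: w_G1=1 w_G3=1 w_R=1
row2: w_G1=83/27 w_G3=-1 w_R=0
total: w_G1=110/27 w_G3=0 w_R=1
asked value: 1

class = planetary set [G3 = 27+2·28 = 83; Willis about the carrier]
row 1 — lock + rotate with arm: ω_sun = ω_ring = ω_arm = x
row 2 (arm held, sun turns y): ω_ring = −(27/83)·y, ω_arm = 0
boundary: total ω_ring = x − (27/83)·y = 0 and total ω_arm = x = 1  ⇒  y = 83/27, x = 1
row 2 ring = −(27/83)·83/27 = -1
totals (row 1 + row 2): sun 1 + 83/27 = 110/27, ring 1 + (-1) = 0, arm 1 + 0 = 1
asked cell (row1, sun) = 1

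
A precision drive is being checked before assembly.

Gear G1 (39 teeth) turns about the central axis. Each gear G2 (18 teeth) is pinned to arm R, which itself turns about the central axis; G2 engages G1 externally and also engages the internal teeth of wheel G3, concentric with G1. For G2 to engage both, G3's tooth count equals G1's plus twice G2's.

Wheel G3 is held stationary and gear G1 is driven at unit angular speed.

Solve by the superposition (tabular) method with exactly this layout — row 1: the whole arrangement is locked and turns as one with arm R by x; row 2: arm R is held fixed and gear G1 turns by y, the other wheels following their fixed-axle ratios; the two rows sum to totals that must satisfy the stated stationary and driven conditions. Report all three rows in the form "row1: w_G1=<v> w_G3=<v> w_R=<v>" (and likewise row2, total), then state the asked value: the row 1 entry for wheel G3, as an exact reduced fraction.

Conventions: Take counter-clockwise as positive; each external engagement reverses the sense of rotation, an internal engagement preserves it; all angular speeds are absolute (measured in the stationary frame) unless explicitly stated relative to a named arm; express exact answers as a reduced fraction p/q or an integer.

row1: w_G1=13/38 w_G3=13/38 w_R=13/38
row2: w_G1=25/38 w_G3=-13/38 w_R=0
total: w_G1=1 w_G3=0 w_R=13/38
asked value: 13/38

topology: planetary set — G1 39T / G2 18T / G3 75T, arm = carrier (Willis)
row 1: whole set turns with the arm by x
row 2: sun turns y, ring = −(39/75)·y, arm 0
boundary: total ω_ring = x − (39/75)·y = 0 and total ω_sun = x + y = 1  ⇒  y = 25/38, x = 13/38
row 2 ring = −(39/75)·25/38 = -13/38
totals (row 1 + row 2): sun 13/38 + 25/38 = 1, ring 13/38 + (-13/38) = 0, arm 13/38 + 0 = 13/38
asked cell (row1, ring) = 13/38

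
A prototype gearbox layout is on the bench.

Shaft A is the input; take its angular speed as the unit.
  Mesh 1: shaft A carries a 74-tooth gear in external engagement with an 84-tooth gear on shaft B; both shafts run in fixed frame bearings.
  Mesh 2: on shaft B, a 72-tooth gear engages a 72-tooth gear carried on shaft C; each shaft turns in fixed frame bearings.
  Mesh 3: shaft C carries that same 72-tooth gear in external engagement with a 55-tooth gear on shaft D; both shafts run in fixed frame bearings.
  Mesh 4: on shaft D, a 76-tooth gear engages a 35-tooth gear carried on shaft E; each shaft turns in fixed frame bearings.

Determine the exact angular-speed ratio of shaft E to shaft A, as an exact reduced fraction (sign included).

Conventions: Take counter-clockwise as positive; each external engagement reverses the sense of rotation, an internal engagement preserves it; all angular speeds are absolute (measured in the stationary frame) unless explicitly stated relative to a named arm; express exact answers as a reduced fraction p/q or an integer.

33744/13475

class = fixed-axis compound train [4 meshes; 4 ratios multiply, 4 sense flips]
mesh 1 [74T→84T]: running ratio 37/42, sense −
mesh 2 [72T→72T]: running ratio 37/42, sense +
mesh 3 [72T→55T]: running ratio 444/385, sense −
mesh 4 [76T→35T]: running ratio 33744/13475, sense +
ω_out/ω_in = 33744/13475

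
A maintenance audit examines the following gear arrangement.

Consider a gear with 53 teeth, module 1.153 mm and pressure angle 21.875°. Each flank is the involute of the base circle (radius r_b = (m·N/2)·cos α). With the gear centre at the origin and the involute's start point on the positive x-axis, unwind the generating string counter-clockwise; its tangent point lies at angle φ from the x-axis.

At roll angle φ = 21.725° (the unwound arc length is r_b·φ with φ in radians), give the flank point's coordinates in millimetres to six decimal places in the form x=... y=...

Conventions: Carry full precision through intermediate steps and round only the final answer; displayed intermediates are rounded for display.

recognized (one wheel, involute flank): single-mesh tooth geometry, m = 1.153, N = 53
pitch radius r_p = m·N/2 = 1.153·53/2 = 30.554500
base radius r_b = r_p·cos α = 30.554500·cos 21.875° = 28.354543
roll angle φ = 21.725° = 0.37917278 rad
x = r_b·(cos φ + φ·sin φ) = 30.320158
y = r_b·(sin φ − φ·cos φ) = 0.507874

x=30.320158 y=0.507874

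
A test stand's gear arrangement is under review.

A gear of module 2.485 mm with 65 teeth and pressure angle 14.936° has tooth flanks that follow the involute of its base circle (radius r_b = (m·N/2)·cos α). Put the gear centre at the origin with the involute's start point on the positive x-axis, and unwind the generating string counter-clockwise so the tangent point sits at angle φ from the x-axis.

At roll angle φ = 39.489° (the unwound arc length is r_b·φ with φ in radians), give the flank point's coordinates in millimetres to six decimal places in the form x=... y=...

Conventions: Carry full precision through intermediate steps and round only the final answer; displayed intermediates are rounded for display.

x=94.423966 y=8.118034

class = single-mesh tooth geometry [base-circle involute, m = 2.485, 65T]
pitch radius r_p = m·N/2 = 2.485·65/2 = 80.762500
base radius r_b = r_p·cos α = 80.762500·cos 14.936° = 78.033885
roll angle φ = 39.489° = 0.68921307 rad
x = r_b·(cos φ + φ·sin φ) = 94.423966
y = r_b·(sin φ − φ·cos φ) = 8.118034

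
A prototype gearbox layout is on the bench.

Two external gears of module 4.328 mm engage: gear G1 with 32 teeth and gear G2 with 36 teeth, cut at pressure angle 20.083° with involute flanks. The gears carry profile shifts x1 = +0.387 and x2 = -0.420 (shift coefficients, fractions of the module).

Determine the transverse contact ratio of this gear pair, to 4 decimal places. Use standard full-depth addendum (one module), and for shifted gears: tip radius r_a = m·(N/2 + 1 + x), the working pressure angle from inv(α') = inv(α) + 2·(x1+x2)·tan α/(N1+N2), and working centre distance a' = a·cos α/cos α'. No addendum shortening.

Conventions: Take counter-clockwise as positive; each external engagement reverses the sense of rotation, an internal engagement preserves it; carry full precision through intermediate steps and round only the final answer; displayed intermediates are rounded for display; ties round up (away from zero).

1.6527

recognized (one external pair, fixed centres): single-mesh tooth geometry, m = 4.328, N1 = 32, N2 = 36
base radii: r_b1 = 65.037457, r_b2 = 73.167139
tip radii: r_a1 = 75.250936, r_a2 = 80.414240
inv(α') = inv(20.083°) + 2·(+0.387-0.420)·tan α/(32+36) = 0.01474230  ⇒  α' = 19.92963°
a' = a·cos α / cos α' = 147.1520·cos 20.083°/cos 19.92963° = 147.008652
action lengths: √(r_a1²−r_b1²) = 37.852775, √(r_a2²−r_b2²) = 33.361951
base pitch p_b = π·m·cos α = 12.770075
CR = (37.852775 + 33.361951 − 147.008652·sin 19.92963°)/12.770075 = 1.652654
contact ratio ≈ 1.6527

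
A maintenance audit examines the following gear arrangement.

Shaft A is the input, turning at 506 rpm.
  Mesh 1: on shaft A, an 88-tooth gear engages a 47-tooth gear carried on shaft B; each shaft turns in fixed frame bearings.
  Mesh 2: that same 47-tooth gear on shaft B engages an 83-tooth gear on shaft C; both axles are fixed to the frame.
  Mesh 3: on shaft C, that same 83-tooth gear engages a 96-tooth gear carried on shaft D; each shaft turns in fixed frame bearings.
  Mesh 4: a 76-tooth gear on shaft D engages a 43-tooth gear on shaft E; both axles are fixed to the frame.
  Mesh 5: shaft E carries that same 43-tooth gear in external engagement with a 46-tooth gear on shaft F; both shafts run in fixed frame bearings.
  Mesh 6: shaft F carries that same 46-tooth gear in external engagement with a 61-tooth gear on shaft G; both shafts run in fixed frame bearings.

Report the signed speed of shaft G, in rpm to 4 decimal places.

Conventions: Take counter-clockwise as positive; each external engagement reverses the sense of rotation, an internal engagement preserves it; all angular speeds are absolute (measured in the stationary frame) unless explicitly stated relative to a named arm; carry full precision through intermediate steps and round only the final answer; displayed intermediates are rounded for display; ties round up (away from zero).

+577.8907 rpm

recognized (7 fixed axles, 6 meshes): fixed-axis compound train
mesh 1 [88T→47T]: ω = 506.0000×88/47 = 947.4043 rpm, sense flips to −
mesh 2 [47T→83T]: ω = 947.4043×47/83 = 536.4819 rpm, sense flips to +
mesh 3 [83T→96T]: ω = 536.4819×83/96 = 463.8333 rpm, sense flips to −
mesh 4 [76T→43T]: ω = 463.8333×76/43 = 819.7984 rpm, sense flips to +
mesh 5 [43T→46T]: ω = 819.7984×43/46 = 766.3333 rpm, sense flips to −
mesh 6 [46T→61T]: ω = 766.3333×46/61 = 577.8907 rpm, sense flips to +
signed output speed = +577.8907 rpm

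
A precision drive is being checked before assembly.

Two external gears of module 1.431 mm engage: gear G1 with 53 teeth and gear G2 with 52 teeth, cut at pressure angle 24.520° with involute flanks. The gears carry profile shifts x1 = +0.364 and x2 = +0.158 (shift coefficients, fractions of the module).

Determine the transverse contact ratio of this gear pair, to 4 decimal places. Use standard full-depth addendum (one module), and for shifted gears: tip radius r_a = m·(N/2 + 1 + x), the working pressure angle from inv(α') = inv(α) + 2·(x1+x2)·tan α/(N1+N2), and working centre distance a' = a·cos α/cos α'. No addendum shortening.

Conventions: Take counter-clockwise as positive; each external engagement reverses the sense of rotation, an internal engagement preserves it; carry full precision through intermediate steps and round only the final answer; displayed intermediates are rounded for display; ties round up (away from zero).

topology: single-mesh involute geometry — m = 1.431, 53T/52T pair
base radii: r_b1 = 34.501605, r_b2 = 33.850631
tip radii: r_a1 = 39.873384, r_a2 = 38.863098
inv(α') = inv(24.520°) + 2·(+0.364+0.158)·tan α/(53+52) = 0.03272857  ⇒  α' = 25.70264°
a' = a·cos α / cos α' = 75.1275·cos 24.520°/cos 25.70264° = 75.857837
action lengths: √(r_a1²−r_b1²) = 19.988147, √(r_a2²−r_b2²) = 19.091232
base pitch p_b = π·m·cos α = 4.090188
CR = (19.988147 + 19.091232 − 75.857837·sin 25.70264°)/4.090188 = 1.510881
contact ratio ≈ 1.5109

1.5109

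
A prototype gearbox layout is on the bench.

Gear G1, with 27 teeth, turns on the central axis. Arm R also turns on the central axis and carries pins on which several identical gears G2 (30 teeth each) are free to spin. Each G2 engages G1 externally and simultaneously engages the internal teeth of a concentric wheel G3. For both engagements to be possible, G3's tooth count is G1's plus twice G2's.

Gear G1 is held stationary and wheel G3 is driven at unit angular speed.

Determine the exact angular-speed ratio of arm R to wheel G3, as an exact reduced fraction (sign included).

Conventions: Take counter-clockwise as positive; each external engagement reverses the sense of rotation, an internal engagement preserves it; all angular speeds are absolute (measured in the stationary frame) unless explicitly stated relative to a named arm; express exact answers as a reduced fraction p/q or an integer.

planetary set (27T centre, 30T on arm, 87T internal) — Willis relation
ring teeth: 27 + 2·30 = 87
27(ω_sun−ω_arm) = −87(ω_ring−ω_arm),  ω_sun = 0, ω_ring = 1
27(0−ω_arm) = −87(1−ω_arm)  ⇒  114·ω_arm = 87  ⇒  ω_arm = 29/38
ω_out/ω_in = 29/38

29/38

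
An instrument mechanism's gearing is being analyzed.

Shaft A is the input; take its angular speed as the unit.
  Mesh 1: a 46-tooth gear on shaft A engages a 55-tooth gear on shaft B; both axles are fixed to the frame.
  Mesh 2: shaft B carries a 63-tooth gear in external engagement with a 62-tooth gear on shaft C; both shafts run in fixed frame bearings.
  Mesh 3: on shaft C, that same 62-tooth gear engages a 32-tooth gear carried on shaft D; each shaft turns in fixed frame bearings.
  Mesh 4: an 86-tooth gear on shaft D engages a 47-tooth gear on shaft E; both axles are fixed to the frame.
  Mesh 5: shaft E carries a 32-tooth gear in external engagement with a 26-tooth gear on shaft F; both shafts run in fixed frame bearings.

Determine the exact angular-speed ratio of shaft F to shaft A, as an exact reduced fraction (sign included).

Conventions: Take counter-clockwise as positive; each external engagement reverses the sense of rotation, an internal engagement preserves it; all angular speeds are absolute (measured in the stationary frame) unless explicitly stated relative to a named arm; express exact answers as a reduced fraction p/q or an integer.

class = fixed-axis compound train [5 meshes; 5 ratios multiply, 5 sense flips]
mesh 1 [46T→55T]: running ratio 46/55, sense −
mesh 2 [63T→62T]: running ratio 1449/1705, sense +
mesh 3 [62T→32T]: running ratio 1449/880, sense −
mesh 4 [86T→47T]: running ratio 62307/20680, sense +
mesh 5 [32T→26T]: running ratio 124614/33605, sense −
ω_out/ω_in = -124614/33605

-124614/33605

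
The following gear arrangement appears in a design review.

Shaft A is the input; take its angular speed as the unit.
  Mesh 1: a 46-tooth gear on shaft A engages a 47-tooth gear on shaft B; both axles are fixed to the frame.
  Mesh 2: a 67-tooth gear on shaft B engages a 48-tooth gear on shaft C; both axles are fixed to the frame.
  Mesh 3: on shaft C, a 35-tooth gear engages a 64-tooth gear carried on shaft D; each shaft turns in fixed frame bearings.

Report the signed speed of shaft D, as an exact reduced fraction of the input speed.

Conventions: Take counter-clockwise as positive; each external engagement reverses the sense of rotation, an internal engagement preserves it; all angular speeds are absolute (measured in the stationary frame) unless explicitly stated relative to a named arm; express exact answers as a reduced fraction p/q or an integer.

3-mesh fixed-axis compound train (all bearings frame-fixed)
mesh 1 [46T→47T]: |ω|/ω_in = 1×46/47 = 46/47, sense flips to −
mesh 2 [67T→48T]: |ω|/ω_in = (46/47)×67/48 = 1541/1128, sense flips to +
mesh 3 [35T→64T]: |ω|/ω_in = (1541/1128)×35/64 = 53935/72192, sense flips to −
signed output speed (× input speed) = -53935/72192

-53935/72192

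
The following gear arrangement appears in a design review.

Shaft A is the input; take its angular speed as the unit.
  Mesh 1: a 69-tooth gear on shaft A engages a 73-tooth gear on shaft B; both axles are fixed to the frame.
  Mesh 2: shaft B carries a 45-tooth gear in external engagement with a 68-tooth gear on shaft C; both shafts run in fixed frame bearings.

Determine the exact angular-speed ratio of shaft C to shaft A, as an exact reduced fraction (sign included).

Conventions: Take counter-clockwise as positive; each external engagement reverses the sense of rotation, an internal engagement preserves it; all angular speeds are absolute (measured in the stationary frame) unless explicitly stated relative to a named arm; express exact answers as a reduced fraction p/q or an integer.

class = fixed-axis compound train [2 meshes; 2 ratios multiply, 2 sense flips]
mesh 1 [69T→73T]: running ratio 69/73, sense −
mesh 2 [45T→68T]: running ratio 3105/4964, sense +
ω_out/ω_in = 3105/4964

3105/4964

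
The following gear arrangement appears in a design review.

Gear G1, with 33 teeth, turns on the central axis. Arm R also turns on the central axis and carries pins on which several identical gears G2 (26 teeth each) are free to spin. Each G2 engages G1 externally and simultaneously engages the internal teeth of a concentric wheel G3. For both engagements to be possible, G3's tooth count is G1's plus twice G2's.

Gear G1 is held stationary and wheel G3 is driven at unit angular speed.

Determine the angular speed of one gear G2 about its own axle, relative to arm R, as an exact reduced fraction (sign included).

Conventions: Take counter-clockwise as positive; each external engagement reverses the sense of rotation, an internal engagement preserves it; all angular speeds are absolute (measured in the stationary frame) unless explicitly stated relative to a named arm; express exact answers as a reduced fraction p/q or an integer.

class = planetary set [G3 = 33+2·26 = 85; Willis about the carrier]
ring teeth: 33 + 2·26 = 85
33(ω_sun−ω_arm) = −85(ω_ring−ω_arm),  ω_sun = 0, ω_ring = 1
33(0−ω_arm) = −85(1−ω_arm)  ⇒  118·ω_arm = 85  ⇒  ω_arm = 85/118
sun–planet mesh: 33·(0−85/118) = −26·(ω_p−ω_arm)  ⇒  ω_p−ω_arm = 2805/3068
exact speed ratio = 2805/3068

2805/3068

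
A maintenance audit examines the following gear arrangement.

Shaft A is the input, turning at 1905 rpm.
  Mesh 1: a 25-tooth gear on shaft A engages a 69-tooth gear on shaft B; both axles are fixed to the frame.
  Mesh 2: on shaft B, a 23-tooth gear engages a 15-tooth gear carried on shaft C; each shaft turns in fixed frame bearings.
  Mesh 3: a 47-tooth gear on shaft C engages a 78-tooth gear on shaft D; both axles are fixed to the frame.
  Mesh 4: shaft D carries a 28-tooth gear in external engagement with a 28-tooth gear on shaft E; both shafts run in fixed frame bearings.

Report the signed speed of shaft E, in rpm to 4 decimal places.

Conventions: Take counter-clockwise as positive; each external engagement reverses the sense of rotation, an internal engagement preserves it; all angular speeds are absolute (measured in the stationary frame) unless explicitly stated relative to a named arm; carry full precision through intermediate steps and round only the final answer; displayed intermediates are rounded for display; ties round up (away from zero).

recognized (5 fixed axles, 4 meshes): fixed-axis compound train
mesh 1 [25T→69T]: ω = 1905.0000×25/69 = 690.2174 rpm, sense flips to −
mesh 2 [23T→15T]: ω = 690.2174×23/15 = 1058.3333 rpm, sense flips to +
mesh 3 [47T→78T]: ω = 1058.3333×47/78 = 637.7137 rpm, sense flips to −
mesh 4 [28T→28T]: ω = 637.7137×28/28 = 637.7137 rpm, sense flips to +
signed output speed = +637.7137 rpm

+637.7137 rpm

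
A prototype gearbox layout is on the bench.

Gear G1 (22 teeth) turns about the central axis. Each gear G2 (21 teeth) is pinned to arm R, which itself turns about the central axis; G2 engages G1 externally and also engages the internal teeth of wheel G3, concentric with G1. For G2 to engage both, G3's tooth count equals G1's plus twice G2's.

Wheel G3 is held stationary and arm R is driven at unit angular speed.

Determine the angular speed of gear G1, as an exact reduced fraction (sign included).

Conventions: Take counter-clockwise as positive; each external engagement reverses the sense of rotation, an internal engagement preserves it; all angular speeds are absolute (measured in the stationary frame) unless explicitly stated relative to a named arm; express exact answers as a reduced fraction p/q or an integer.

43/11

topology: planetary set — G1 22T / G2 21T / G3 64T, arm = carrier (Willis)
ring teeth: 22 + 2·21 = 64
22(ω_sun−ω_arm) = −64(ω_ring−ω_arm),  ω_ring = 0, ω_arm = 1
ω_sun = 1 − (64/22)(0−1) = 43/11
exact speed ratio = 43/11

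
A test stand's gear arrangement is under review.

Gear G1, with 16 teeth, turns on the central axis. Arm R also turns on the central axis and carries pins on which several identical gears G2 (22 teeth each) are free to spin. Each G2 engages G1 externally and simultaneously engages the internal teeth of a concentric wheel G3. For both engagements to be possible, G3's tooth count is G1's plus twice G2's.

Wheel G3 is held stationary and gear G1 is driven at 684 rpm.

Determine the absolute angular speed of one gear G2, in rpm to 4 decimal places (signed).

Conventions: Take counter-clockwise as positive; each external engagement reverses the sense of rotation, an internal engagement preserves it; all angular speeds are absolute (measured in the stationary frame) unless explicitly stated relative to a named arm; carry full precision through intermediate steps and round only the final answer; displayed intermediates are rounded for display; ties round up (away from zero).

-248.7273 rpm

recognized (axles ride arm R): planetary set, 16/22/60 teeth
normalise by the input: solve with ω_sun = 1, then scale by 684 rpm
ring teeth: 16 + 2·22 = 60
16(ω_sun−ω_arm) = −60(ω_ring−ω_arm),  ω_ring = 0, ω_sun = 1
16(1−ω_arm) = −60(0−ω_arm)  ⇒  76·ω_arm = 16  ⇒  ω_arm = 4/19
sun–planet mesh: 16·(1−4/19) = −22·(ω_p−ω_arm)  ⇒  ω_p−ω_arm = -120/209
ω_p = 4/19 − 120/209 = -4/11
scale: ω_p = -4/11 × 684 rpm = -248.7273 rpm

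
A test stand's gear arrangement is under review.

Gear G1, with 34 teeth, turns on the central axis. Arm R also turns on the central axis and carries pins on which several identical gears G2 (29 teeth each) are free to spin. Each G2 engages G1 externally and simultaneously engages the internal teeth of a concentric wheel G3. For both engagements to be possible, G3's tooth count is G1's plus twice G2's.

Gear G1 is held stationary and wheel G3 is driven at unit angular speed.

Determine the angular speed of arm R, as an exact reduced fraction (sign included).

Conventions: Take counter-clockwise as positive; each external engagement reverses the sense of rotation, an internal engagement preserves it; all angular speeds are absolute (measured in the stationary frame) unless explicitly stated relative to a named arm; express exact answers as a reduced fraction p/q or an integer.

46/63

recognized (axles ride arm R): planetary set, 34/29/92 teeth
ring teeth: 34 + 2·29 = 92
34(ω_sun−ω_arm) = −92(ω_ring−ω_arm),  ω_sun = 0, ω_ring = 1
34(0−ω_arm) = −92(1−ω_arm)  ⇒  126·ω_arm = 92  ⇒  ω_arm = 46/63
exact speed ratio = 46/63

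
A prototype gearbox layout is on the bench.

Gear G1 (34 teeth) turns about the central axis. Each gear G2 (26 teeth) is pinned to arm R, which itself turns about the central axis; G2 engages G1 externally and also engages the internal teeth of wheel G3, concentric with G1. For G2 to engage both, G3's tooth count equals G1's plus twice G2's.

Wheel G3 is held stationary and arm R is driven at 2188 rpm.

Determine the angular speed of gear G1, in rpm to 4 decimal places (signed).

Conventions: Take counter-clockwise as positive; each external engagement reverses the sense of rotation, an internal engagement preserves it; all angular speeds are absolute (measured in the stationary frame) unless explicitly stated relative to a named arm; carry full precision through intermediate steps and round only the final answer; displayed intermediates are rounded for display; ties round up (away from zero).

recognized (axles ride arm R): planetary set, 34/26/86 teeth
normalise by the input: solve with ω_arm = 1, then scale by 2188 rpm
ring teeth: 34 + 2·26 = 86
34(ω_sun−ω_arm) = −86(ω_ring−ω_arm),  ω_ring = 0, ω_arm = 1
ω_sun = 1 − (86/34)(0−1) = 60/17
scale: ω_sun = 60/17 × 2188 rpm = +7722.3529 rpm

+7722.3529 rpm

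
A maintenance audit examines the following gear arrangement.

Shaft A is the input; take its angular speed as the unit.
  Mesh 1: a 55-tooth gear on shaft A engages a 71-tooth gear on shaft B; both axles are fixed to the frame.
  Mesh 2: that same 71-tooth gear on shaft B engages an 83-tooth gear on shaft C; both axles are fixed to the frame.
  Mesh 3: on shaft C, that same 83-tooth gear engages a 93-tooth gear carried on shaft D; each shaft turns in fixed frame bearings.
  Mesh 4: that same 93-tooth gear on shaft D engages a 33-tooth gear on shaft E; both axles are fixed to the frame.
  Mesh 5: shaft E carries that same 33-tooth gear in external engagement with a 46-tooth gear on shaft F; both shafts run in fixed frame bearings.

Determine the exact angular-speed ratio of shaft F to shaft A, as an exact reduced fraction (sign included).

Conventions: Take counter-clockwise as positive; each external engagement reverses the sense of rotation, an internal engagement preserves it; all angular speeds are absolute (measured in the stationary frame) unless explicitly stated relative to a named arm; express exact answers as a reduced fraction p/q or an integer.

-55/46

class = fixed-axis compound train [5 meshes; 5 ratios multiply, 5 sense flips]
mesh 1 [55T→71T]: running ratio 55/71, sense −
mesh 2 [71T→83T]: running ratio 55/83, sense +
mesh 3 [83T→93T]: running ratio 55/93, sense −
mesh 4 [93T→33T]: running ratio 5/3, sense +
mesh 5 [33T→46T]: running ratio 55/46, sense −
ω_out/ω_in = -55/46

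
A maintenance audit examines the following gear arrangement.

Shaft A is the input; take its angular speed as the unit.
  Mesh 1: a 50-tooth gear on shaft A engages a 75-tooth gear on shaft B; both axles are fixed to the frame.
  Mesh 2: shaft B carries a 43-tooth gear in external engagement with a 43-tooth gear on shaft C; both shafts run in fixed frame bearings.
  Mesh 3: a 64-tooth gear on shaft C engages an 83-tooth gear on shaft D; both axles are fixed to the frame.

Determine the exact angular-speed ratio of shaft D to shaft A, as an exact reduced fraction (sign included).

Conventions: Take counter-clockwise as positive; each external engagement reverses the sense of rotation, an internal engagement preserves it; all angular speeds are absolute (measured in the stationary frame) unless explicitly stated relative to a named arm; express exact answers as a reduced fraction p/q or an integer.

-128/249

class = fixed-axis compound train [3 meshes; 3 ratios multiply, 3 sense flips]
mesh 1 [50T→75T]: running ratio 2/3, sense −
mesh 2 [43T→43T]: running ratio 2/3, sense +
mesh 3 [64T→83T]: running ratio 128/249, sense −
ω_out/ω_in = -128/249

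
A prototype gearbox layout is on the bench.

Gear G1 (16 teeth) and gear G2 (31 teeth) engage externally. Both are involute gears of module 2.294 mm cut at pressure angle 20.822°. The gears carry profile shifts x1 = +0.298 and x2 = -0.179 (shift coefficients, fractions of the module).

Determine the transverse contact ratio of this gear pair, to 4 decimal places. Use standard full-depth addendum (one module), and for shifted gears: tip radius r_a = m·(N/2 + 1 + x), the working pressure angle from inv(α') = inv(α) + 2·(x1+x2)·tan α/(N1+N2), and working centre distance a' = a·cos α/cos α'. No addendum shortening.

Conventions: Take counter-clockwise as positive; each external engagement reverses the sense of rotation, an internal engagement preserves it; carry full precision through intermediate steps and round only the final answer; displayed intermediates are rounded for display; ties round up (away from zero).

recognized (one external pair, fixed centres): single-mesh tooth geometry, m = 2.294, N1 = 16, N2 = 31
base radii: r_b1 = 17.153417, r_b2 = 33.234746
tip radii: r_a1 = 21.329612, r_a2 = 37.440374
inv(α') = inv(20.822°) + 2·(+0.298-0.179)·tan α/(16+31) = 0.01881714  ⇒  α' = 21.55613°
a' = a·cos α / cos α' = 53.9090·cos 20.822°/cos 21.55613° = 54.177439
action lengths: √(r_a1²−r_b1²) = 12.677248, √(r_a2²−r_b2²) = 17.240455
base pitch p_b = π·m·cos α = 6.736131
CR = (12.677248 + 17.240455 − 54.177439·sin 21.55613°)/6.736131 = 1.486347
contact ratio ≈ 1.4863

1.4863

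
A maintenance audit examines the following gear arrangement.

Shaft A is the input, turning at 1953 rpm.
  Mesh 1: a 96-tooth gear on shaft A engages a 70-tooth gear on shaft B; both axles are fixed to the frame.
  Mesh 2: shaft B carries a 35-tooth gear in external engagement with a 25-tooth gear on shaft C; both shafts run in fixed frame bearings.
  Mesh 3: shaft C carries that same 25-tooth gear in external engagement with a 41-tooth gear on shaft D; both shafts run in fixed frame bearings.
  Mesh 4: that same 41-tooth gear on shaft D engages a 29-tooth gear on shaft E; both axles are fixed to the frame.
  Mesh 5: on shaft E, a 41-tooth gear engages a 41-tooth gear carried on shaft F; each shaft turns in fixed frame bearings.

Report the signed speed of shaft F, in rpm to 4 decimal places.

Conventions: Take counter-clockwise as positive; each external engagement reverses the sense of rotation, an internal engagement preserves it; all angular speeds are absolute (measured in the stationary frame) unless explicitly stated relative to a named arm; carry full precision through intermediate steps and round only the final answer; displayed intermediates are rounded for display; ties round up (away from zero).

5-mesh fixed-axis compound train (all bearings frame-fixed)
mesh 1 [96T→70T]: ω = 1953.0000×96/70 = 2678.4000 rpm, sense flips to −
mesh 2 [35T→25T]: ω = 2678.4000×35/25 = 3749.7600 rpm, sense flips to +
mesh 3 [25T→41T]: ω = 3749.7600×25/41 = 2286.4390 rpm, sense flips to −
mesh 4 [41T→29T]: ω = 2286.4390×41/29 = 3232.5517 rpm, sense flips to +
mesh 5 [41T→41T]: ω = 3232.5517×41/41 = 3232.5517 rpm, sense flips to −
signed output speed = -3232.5517 rpm

-3232.5517 rpm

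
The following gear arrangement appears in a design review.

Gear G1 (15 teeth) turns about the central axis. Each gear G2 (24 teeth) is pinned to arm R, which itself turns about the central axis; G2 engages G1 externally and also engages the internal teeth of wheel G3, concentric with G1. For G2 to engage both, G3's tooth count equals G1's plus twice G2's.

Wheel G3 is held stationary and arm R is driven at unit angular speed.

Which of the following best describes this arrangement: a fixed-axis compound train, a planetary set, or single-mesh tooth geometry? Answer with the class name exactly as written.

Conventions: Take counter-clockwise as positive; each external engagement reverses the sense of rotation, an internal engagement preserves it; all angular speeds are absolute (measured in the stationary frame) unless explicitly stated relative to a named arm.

planetary set

topology: planetary set — G1 15T / G2 24T / G3 63T, arm = carrier (Willis)
classification: planetary set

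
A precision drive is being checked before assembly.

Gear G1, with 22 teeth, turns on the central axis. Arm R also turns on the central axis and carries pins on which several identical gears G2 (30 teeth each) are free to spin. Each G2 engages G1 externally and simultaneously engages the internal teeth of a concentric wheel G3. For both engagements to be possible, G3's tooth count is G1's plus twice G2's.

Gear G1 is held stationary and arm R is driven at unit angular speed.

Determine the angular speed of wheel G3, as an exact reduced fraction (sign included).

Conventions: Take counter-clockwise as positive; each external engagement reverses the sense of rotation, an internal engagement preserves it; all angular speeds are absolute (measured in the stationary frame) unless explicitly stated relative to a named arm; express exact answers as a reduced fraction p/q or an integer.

recognized (axles ride arm R): planetary set, 22/30/82 teeth
ring teeth: 22 + 2·30 = 82
22(ω_sun−ω_arm) = −82(ω_ring−ω_arm),  ω_sun = 0, ω_arm = 1
ω_ring = 1 − (22/82)(0−1) = 52/41
exact speed ratio = 52/41

52/41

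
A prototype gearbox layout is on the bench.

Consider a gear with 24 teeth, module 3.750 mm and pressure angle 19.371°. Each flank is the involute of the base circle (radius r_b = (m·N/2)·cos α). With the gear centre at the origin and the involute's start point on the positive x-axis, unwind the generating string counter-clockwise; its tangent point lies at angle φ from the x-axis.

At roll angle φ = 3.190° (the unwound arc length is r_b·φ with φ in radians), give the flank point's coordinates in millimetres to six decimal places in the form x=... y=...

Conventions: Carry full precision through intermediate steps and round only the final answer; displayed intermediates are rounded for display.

x=42.518326 y=0.002441

class = single-mesh tooth geometry [base-circle involute, m = 3.750, 24T]
pitch radius r_p = m·N/2 = 3.750·24/2 = 45.000000
base radius r_b = r_p·cos α = 45.000000·cos 19.371° = 42.452580
roll angle φ = 3.190° = 0.05567600 rad
x = r_b·(cos φ + φ·sin φ) = 42.518326
y = r_b·(sin φ − φ·cos φ) = 0.002441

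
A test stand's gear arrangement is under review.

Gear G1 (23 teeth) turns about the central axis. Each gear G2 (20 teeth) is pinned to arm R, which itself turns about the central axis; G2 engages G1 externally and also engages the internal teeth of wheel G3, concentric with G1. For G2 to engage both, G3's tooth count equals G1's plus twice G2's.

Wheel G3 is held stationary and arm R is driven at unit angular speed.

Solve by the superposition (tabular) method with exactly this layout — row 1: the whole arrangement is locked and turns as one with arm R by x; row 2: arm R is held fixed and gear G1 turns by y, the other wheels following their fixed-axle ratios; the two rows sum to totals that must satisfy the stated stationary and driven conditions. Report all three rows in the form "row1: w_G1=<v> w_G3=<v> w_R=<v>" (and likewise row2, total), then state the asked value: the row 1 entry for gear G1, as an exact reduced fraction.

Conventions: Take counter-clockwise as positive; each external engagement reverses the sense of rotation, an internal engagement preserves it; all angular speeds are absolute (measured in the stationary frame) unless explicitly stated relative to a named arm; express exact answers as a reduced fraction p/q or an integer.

row1: w_G1=1 w_G3=1 w_R=1
row2: w_G1=63/23 w_G3=-1 w_R=0
total: w_G1=86/23 w_G3=0 w_R=1
asked value: 1

planetary set (23T centre, 20T on arm, 63T internal) — Willis relation
row 1: whole set turns with the arm by x
row 2: sun turns y, ring = −(23/63)·y, arm 0
boundary: total ω_ring = x − (23/63)·y = 0 and total ω_arm = x = 1  ⇒  y = 63/23, x = 1
row 2 ring = −(23/63)·63/23 = -1
totals (row 1 + row 2): sun 1 + 63/23 = 86/23, ring 1 + (-1) = 0, arm 1 + 0 = 1
asked cell (row1, sun) = 1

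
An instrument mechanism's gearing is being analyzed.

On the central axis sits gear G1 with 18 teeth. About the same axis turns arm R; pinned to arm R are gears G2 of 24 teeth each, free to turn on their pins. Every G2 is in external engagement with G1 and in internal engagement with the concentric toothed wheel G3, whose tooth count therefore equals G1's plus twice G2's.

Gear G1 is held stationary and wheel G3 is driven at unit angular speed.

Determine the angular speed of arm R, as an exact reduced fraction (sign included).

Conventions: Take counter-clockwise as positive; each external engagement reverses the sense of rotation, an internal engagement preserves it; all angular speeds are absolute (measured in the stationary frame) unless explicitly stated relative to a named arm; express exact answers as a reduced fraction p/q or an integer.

11/14

class = planetary set [G3 = 18+2·24 = 66; Willis about the carrier]
ring teeth: 18 + 2·24 = 66
18(ω_sun−ω_arm) = −66(ω_ring−ω_arm),  ω_sun = 0, ω_ring = 1
18(0−ω_arm) = −66(1−ω_arm)  ⇒  84·ω_arm = 66  ⇒  ω_arm = 11/14
exact speed ratio = 11/14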